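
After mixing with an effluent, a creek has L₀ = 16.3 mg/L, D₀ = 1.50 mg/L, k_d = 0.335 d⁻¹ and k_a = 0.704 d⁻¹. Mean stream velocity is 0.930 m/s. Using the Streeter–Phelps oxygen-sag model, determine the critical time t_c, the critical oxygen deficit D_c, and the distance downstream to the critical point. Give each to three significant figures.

t_c ≈ 1.72 d; D_c ≈ 4.36 mg/L; x_c ≈ 138 km

With k_a/k_d = 2.101 and 1 − D₀(k_a−k_d)/(k_d L₀) = 0.8986,
t_c = ln(2.101 × 0.8986) / (0.704 − 0.335) = ln(1.888) / 0.3690 = 0.6358/0.3690 = 1.723 d.
L(t_c) = L₀ e^(−k_d t_c) = 16.3 × 0.5615 = 9.152 mg/L, and at the critical point k_a D_c = k_d L, so D_c = (0.335/0.704) × 9.152 = 4.355 mg/L.
x_c = v t_c = 0.930 m/s × 1.723 d × 86400 s/d = 138400 m ≈ 138 km.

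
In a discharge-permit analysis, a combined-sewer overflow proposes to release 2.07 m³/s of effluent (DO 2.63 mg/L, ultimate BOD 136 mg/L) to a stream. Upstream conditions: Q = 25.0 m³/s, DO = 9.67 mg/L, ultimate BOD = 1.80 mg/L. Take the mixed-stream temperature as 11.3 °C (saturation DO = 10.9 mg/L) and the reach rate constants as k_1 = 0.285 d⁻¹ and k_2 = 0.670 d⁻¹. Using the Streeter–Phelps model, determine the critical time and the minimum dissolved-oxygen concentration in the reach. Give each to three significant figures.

t_c ≈ 1.65 d; minimum DO ≈ 7.69 mg/L

Mixed DO = (25.0×9.67 + 2.07×2.63)/(25.0+2.07) = 247.2/27.07 = 9.132 mg/L.
Mixed L₀ = (25.0×1.80 + 2.07×136)/(27.07) = 326.5/27.07 = 12.06 mg/L.
Initial deficit D₀ = C_s − DO₀ = 10.9 − 9.132 = 1.768 mg/L.
t_c = (1/0.3850) ln[(0.670/0.285)(1 − 1.768×0.3850/(0.285×12.06))] = 2.597 × ln(1.885) = 1.647 d.
D_c = (0.285/0.670) × 12.06 × e^(−0.285×1.647) = 0.4254 × 12.06 × 0.6254 = 3.209 mg/L.
Minimum DO = 10.9 − 3.209 = 7.691 mg/L.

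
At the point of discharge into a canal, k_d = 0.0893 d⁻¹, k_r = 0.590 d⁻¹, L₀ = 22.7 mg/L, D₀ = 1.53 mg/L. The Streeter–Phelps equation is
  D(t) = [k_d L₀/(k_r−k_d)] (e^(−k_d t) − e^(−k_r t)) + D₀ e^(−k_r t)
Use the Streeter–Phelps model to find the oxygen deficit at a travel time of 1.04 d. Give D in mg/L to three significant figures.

D ≈ 2.33 mg/L

k_d L₀/(k_r−k_d) = 0.0893×22.7/(0.590−0.0893) = 2.027/0.5007 = 4.049 mg/L.
e^(−k_d t) = e^(−0.0893×1.040) = 0.9113; e^(−k_r t) = e^(−0.590×1.040) = 0.5414.
D = 4.049 × (0.9113 − 0.5414) + 1.53 × 0.5414 = 1.498 + 0.8283 = 2.326 mg/L.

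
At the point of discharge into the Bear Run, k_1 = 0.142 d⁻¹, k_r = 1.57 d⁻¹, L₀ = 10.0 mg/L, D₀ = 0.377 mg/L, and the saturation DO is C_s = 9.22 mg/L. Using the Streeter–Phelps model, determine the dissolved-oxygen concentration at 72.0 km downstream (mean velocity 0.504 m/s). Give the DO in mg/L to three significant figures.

Travel time t = x/v = 72.0 km / (0.504 m/s) = 72000 m / 0.504 m/s = 142900 s = 1.653 d.
k_1 L₀/(k_r−k_1) = 0.142×10.0/(1.57−0.142) = 1.420/1.428 = 0.9944 mg/L.
e^(−k_1 t) = e^(−0.142×1.653) = 0.7907; e^(−k_r t) = e^(−1.57×1.653) = 0.07458.
D = 0.9944 × (0.7907 − 0.07458) + 0.377 × 0.07458 = 0.7121 + 0.02812 = 0.7403 mg/L.
DO = C_s − D = 9.22 − 0.7403 = 8.480 mg/L.

DO ≈ 8.48 mg/L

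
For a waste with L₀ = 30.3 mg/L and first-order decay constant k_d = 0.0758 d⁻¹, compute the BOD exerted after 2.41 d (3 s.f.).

y_t = L₀(1 − e^(−k_d t)) = 30.3 × (1 − e^(−0.0758×2.41))
= 30.3 × (1 − 0.8330) = 30.3 × 0.1670 = 5.059 mg/L.

y ≈ 5.06 mg/L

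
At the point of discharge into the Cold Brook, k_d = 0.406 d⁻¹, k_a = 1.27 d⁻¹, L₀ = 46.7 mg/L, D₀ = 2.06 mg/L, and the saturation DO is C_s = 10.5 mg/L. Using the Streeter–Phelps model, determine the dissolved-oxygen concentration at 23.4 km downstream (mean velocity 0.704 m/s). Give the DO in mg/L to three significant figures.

DO ≈ 3.93 mg/L

Travel time t = x/v = 23.4 km / (0.704 m/s) = 23400 m / 0.704 m/s = 33240 s = 0.3847 d.
k_d L₀/(k_a−k_d) = 0.406×46.7/(1.27−0.406) = 18.96/0.8640 = 21.94 mg/L.
e^(−k_d t) = e^(−0.406×0.3847) = 0.8554; e^(−k_a t) = e^(−1.27×0.3847) = 0.6135.
D = 21.94 × (0.8554 − 0.6135) + 2.06 × 0.6135 = 5.308 + 1.264 = 6.572 mg/L.
DO = C_s − D = 10.5 − 6.572 = 3.928 mg/L.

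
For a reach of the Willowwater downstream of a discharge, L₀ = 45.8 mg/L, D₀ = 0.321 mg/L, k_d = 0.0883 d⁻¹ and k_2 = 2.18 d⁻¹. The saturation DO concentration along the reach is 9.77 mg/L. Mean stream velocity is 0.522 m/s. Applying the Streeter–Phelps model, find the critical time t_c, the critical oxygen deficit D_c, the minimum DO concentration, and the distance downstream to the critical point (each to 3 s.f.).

t_c = [1/(k_2−k_d)] ln[(k_2/k_d)(1 − D₀(k_2−k_d)/(k_d L₀))]
= [1/(2.18−0.0883)] ln[(2.18/0.0883)(1 − 0.321×2.092/(0.0883×45.8))]
= (1/2.092) ln[24.69 × 0.8340] = 0.4781 × ln(20.59) = 0.4781 × 3.025 = 1.446 d.
L(t_c) = L₀ e^(−k_d t_c) = 45.8 × 0.8801 = 40.31 mg/L, and at the critical point k_2 D_c = k_d L, so D_c = (0.0883/2.18) × 40.31 = 1.633 mg/L.
Minimum DO = C_s − D_c = 9.77 − 1.633 = 8.137 mg/L.
x_c = v t_c = 0.522 m/s × 1.446 d × 86400 s/d = 65220 m ≈ 65.2 km.

t_c ≈ 1.45 d; D_c ≈ 1.63 mg/L; min DO ≈ 8.14 mg/L; x_c ≈ 65.2 km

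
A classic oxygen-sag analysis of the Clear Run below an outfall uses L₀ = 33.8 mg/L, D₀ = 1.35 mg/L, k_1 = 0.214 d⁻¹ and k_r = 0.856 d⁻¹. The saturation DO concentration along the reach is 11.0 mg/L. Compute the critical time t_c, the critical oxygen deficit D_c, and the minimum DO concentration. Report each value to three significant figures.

t_c ≈ 1.96 d; D_c ≈ 5.55 mg/L; min DO ≈ 5.45 mg/L

t_c = [1/(k_r−k_1)] ln[(k_r/k_1)(1 − D₀(k_r−k_1)/(k_1 L₀))]
= [1/(0.856−0.214)] ln[(0.856/0.214)(1 − 1.35×0.6420/(0.214×33.8))]
= (1/0.6420) ln[4.000 × 0.8802] = 1.558 × ln(3.521) = 1.558 × 1.259 = 1.961 d.
D_c = (k_1/k_r) L₀ e^(−k_1 t_c) = (0.214/0.856) × 33.8 × e^(−0.214×1.961) = 0.2500 × 33.8 × 0.6573 = 5.555 mg/L.
Minimum DO = C_s − D_c = 11.0 − 5.555 = 5.445 mg/L.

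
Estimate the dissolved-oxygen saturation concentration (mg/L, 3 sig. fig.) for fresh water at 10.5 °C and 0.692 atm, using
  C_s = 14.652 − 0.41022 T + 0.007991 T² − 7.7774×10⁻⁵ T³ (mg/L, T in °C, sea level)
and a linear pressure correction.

C_s ≈ 7.71 mg/L

At sea level: C_s = 14.652 − 0.41022×10.5 + 0.007991×10.5² − 7.7774×10⁻⁵×10.5³ = 11.14 mg/L.
Pressure correction: C_s' = 11.14 × 0.692 = 7.706 mg/L.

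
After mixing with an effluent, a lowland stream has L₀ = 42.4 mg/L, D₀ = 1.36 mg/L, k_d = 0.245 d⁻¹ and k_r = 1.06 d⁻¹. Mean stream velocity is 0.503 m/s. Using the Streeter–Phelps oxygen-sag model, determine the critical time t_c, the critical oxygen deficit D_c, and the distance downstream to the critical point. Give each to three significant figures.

t_c ≈ 1.66 d; D_c ≈ 6.53 mg/L; x_c ≈ 72.1 km

At the critical point dD/dt = 0, so k_d L₀ e^(−k_d t) = k_r D. Substituting D(t) from the Streeter–Phelps equation and solving for t gives
t_c = ln[(k_r/k_d)(1 − D₀(k_r−k_d)/(k_d L₀))] / (k_r−k_d).
Here k_r−k_d = 0.8150 d⁻¹ and 1 − D₀(k_r−k_d)/(k_d L₀) = 1 − 1.36×0.8150/(0.245×42.4) = 0.8933, so
t_c = ln(4.327 × 0.8933) / 0.8150 = 1.352 / 0.8150 = 1.659 d.
D_c = (k_d/k_r) L₀ e^(−k_d t_c) = (0.245/1.06) × 42.4 × e^(−0.245×1.659) = 0.2311 × 42.4 × 0.6660 = 6.527 mg/L.
x_c = v t_c = 0.503 m/s × 1.659 d × 86400 s/d = 72090 m ≈ 72.1 km.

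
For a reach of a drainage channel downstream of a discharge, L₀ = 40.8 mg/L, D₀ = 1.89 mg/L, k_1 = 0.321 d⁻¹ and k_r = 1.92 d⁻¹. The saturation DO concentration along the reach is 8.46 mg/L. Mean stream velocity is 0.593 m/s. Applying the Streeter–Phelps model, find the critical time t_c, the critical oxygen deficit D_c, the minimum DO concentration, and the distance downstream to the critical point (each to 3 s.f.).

t_c = [1/(k_r−k_1)] ln[(k_r/k_1)(1 − D₀(k_r−k_1)/(k_1 L₀))]
= [1/(1.92−0.321)] ln[(1.92/0.321)(1 − 1.89×1.599/(0.321×40.8))]
= (1/1.599) ln[5.981 × 0.7692] = 0.6254 × ln(4.601) = 0.6254 × 1.526 = 0.9545 d.
L(t_c) = L₀ e^(−k_1 t_c) = 40.8 × 0.7361 = 30.03 mg/L, and at the critical point k_r D_c = k_1 L, so D_c = (0.321/1.92) × 30.03 = 5.021 mg/L.
Minimum DO = C_s − D_c = 8.46 − 5.021 = 3.439 mg/L.
x_c = v t_c = 0.593 m/s × 0.9545 d × 86400 s/d = 48910 m ≈ 48.9 km.

t_c ≈ 0.955 d; D_c ≈ 5.02 mg/L; min DO ≈ 3.44 mg/L; x_c ≈ 48.9 km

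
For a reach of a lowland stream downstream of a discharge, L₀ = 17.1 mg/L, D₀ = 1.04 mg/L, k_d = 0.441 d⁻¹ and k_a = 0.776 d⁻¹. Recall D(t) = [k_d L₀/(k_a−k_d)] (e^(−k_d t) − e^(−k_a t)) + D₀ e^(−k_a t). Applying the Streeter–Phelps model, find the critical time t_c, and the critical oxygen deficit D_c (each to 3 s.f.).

t_c ≈ 1.55 d; D_c ≈ 4.92 mg/L

At the critical point dD/dt = 0, so k_d L₀ e^(−k_d t) = k_a D. Substituting D(t) from the Streeter–Phelps equation and solving for t gives
t_c = ln[(k_a/k_d)(1 − D₀(k_a−k_d)/(k_d L₀))] / (k_a−k_d).
Here k_a−k_d = 0.3350 d⁻¹ and 1 − D₀(k_a−k_d)/(k_d L₀) = 1 − 1.04×0.3350/(0.441×17.1) = 0.9538, so
t_c = ln(1.760 × 0.9538) / 0.3350 = 0.5178 / 0.3350 = 1.546 d.
D_c = (k_d/k_a) L₀ e^(−k_d t_c) = (0.441/0.776) × 17.1 × e^(−0.441×1.546) = 0.5683 × 17.1 × 0.5058 = 4.915 mg/L.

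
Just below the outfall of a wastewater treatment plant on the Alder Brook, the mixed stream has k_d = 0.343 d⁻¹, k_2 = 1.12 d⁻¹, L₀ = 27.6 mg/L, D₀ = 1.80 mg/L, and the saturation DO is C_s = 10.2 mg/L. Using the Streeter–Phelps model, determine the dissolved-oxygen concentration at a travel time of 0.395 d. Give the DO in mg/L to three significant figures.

k_d L₀/(k_2−k_d) = 0.343×27.6/(1.12−0.343) = 9.467/0.7770 = 12.18 mg/L.
e^(−k_d t) = e^(−0.343×0.3950) = 0.8733; e^(−k_2 t) = e^(−1.12×0.3950) = 0.6425.
D = 12.18 × (0.8733 − 0.6425) + 1.80 × 0.6425 = 2.812 + 1.156 = 3.968 mg/L.
DO = C_s − D = 10.2 − 3.968 = 6.232 mg/L.

DO ≈ 6.23 mg/L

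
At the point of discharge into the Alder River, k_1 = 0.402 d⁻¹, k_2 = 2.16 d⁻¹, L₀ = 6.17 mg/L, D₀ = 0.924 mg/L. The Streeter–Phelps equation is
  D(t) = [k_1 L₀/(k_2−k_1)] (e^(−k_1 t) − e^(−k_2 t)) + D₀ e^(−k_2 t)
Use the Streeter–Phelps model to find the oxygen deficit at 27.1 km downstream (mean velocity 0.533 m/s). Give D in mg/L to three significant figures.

D ≈ 0.977 mg/L

Travel time t = x/v = 27.1 km / (0.533 m/s) = 27100 m / 0.533 m/s = 50840 s = 0.5885 d.
k_1 L₀/(k_2−k_1) = 0.402×6.17/(2.16−0.402) = 2.480/1.758 = 1.411 mg/L.
e^(−k_1 t) = e^(−0.402×0.5885) = 0.7893; e^(−k_2 t) = e^(−2.16×0.5885) = 0.2805.
D = 1.411 × (0.7893 − 0.2805) + 0.924 × 0.2805 = 0.7179 + 0.2592 = 0.9771 mg/L.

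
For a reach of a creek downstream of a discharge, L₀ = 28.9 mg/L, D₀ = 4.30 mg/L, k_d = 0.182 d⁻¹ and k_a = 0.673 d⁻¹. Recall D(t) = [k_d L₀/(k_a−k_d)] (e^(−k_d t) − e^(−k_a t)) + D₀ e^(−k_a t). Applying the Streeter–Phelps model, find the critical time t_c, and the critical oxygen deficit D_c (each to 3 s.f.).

t_c ≈ 1.62 d; D_c ≈ 5.82 mg/L

With k_a/k_d = 3.698 and 1 − D₀(k_a−k_d)/(k_d L₀) = 0.5986,
t_c = ln(3.698 × 0.5986) / (0.673 − 0.182) = ln(2.213) / 0.4910 = 0.7946/0.4910 = 1.618 d.
L(t_c) = L₀ e^(−k_d t_c) = 28.9 × 0.7449 = 21.53 mg/L, and at the critical point k_a D_c = k_d L, so D_c = (0.182/0.673) × 21.53 = 5.822 mg/L.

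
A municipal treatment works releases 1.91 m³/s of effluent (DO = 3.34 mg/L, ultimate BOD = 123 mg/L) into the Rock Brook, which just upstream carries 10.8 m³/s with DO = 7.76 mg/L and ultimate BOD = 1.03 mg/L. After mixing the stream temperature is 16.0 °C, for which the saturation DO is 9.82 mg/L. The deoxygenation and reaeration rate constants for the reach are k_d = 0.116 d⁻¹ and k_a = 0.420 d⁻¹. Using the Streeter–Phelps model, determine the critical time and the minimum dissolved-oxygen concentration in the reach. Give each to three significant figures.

Mixed DO = (10.8×7.76 + 1.91×3.34)/(10.8+1.91) = 90.19/12.71 = 7.096 mg/L.
Mixed L₀ = (10.8×1.03 + 1.91×123)/(12.71) = 246.1/12.71 = 19.36 mg/L.
Initial deficit D₀ = C_s − DO₀ = 9.82 − 7.096 = 2.724 mg/L.
t_c = (1/0.3040) ln[(0.420/0.116)(1 − 2.724×0.3040/(0.116×19.36))] = 3.289 × ln(2.285) = 2.719 d.
D_c = (0.116/0.420) × 19.36 × e^(−0.116×2.719) = 0.2762 × 19.36 × 0.7295 = 3.900 mg/L.
Minimum DO = 9.82 − 3.900 = 5.920 mg/L.

t_c ≈ 2.72 d; minimum DO ≈ 5.92 mg/L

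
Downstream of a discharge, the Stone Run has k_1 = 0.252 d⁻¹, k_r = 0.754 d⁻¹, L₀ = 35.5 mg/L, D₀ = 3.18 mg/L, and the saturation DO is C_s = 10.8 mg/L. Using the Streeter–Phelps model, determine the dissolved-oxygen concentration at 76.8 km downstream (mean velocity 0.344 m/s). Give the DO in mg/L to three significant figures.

Travel time t = x/v = 76.8 km / (0.344 m/s) = 76800 m / 0.344 m/s = 223300 s = 2.584 d.
k_1 L₀/(k_r−k_1) = 0.252×35.5/(0.754−0.252) = 8.946/0.5020 = 17.82 mg/L.
e^(−k_1 t) = e^(−0.252×2.584) = 0.5214; e^(−k_r t) = e^(−0.754×2.584) = 0.1425.
D = 17.82 × (0.5214 − 0.1425) + 3.18 × 0.1425 = 6.753 + 0.4532 = 7.206 mg/L.
DO = C_s − D = 10.8 − 7.206 = 3.594 mg/L.

DO ≈ 3.59 mg/L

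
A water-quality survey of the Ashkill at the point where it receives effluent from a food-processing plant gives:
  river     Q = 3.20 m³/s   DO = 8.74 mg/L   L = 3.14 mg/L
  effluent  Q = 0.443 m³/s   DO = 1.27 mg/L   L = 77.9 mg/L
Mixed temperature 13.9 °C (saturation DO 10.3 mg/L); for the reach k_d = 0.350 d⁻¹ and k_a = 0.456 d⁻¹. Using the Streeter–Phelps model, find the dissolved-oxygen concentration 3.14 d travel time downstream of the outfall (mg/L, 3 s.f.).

Mixed DO = (3.20×8.74 + 0.443×1.27)/(3.20+0.443) = 28.53/3.643 = 7.832 mg/L.
Mixed L₀ = (3.20×3.14 + 0.443×77.9)/(3.643) = 44.56/3.643 = 12.23 mg/L.
Initial deficit D₀ = C_s − DO₀ = 10.3 − 7.832 = 2.468 mg/L.
D(3.14) = [0.350×12.23/(0.456−0.350)](e^(−0.350×3.14) − e^(−0.456×3.14)) + 2.468 e^(−0.456×3.14)
= 40.39 × (0.3332 − 0.2389) + 2.468 × 0.2389 = 4.399 mg/L.
DO = 10.3 − 4.399 = 5.901 mg/L.

DO ≈ 5.90 mg/L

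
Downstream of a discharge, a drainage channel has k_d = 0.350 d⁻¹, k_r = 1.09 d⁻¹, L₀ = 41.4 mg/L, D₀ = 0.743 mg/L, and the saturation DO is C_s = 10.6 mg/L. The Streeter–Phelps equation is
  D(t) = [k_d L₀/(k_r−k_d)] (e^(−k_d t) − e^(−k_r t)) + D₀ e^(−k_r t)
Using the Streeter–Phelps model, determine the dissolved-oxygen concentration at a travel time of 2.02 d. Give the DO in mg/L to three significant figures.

DO ≈ 3.03 mg/L

k_d L₀/(k_r−k_d) = 0.350×41.4/(1.09−0.350) = 14.49/0.7400 = 19.58 mg/L.
e^(−k_d t) = e^(−0.350×2.020) = 0.4931; e^(−k_r t) = e^(−1.09×2.020) = 0.1106.
D = 19.58 × (0.4931 − 0.1106) + 0.743 × 0.1106 = 7.490 + 0.08218 = 7.572 mg/L.
DO = C_s − D = 10.6 − 7.572 = 3.028 mg/L.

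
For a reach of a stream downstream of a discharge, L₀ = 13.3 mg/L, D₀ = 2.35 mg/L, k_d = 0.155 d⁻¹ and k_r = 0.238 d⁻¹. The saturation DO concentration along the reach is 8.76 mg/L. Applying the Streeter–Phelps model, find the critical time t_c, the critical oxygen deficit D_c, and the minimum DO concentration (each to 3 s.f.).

With k_r/k_d = 1.535 and 1 − D₀(k_r−k_d)/(k_d L₀) = 0.9054,
t_c = ln(1.535 × 0.9054) / (0.238 − 0.155) = ln(1.390) / 0.08300 = 0.3294/0.08300 = 3.969 d.
L(t_c) = L₀ e^(−k_d t_c) = 13.3 × 0.5405 = 7.189 mg/L, and at the critical point k_r D_c = k_d L, so D_c = (0.155/0.238) × 7.189 = 4.682 mg/L.
Minimum DO = C_s − D_c = 8.76 − 4.682 = 4.078 mg/L.

t_c ≈ 3.97 d; D_c ≈ 4.68 mg/L; min DO ≈ 4.08 mg/L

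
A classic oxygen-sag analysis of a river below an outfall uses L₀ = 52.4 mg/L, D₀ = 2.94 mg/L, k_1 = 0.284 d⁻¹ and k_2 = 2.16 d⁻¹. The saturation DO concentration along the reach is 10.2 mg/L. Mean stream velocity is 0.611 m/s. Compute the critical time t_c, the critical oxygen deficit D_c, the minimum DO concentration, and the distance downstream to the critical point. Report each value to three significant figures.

With k_2/k_1 = 7.606 and 1 − D₀(k_2−k_1)/(k_1 L₀) = 0.6294,
t_c = ln(7.606 × 0.6294) / (2.16 − 0.284) = ln(4.787) / 1.876 = 1.566/1.876 = 0.8347 d.
L(t_c) = L₀ e^(−k_1 t_c) = 52.4 × 0.7890 = 41.34 mg/L, and at the critical point k_2 D_c = k_1 L, so D_c = (0.284/2.16) × 41.34 = 5.436 mg/L.
Minimum DO = C_s − D_c = 10.2 − 5.436 = 4.764 mg/L.
x_c = v t_c = 0.611 m/s × 0.8347 d × 86400 s/d = 44060 m ≈ 44.1 km.

t_c ≈ 0.835 d; D_c ≈ 5.44 mg/L; min DO ≈ 4.76 mg/L; x_c ≈ 44.1 km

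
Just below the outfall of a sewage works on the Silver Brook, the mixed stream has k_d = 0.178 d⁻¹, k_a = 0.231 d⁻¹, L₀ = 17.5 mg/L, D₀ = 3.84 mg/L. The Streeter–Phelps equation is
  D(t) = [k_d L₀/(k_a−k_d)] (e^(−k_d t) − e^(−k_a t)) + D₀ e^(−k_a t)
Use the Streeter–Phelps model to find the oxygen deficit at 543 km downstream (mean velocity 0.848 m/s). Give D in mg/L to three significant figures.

Travel time t = x/v = 543 km / (0.848 m/s) = 543000 m / 0.848 m/s = 640300 s = 7.411 d.
k_d L₀/(k_a−k_d) = 0.178×17.5/(0.231−0.178) = 3.115/0.05300 = 58.77 mg/L.
e^(−k_d t) = e^(−0.178×7.411) = 0.2673; e^(−k_a t) = e^(−0.231×7.411) = 0.1805.
D = 58.77 × (0.2673 − 0.1805) + 3.84 × 0.1805 = 5.104 + 0.6931 = 5.797 mg/L.

D ≈ 5.80 mg/L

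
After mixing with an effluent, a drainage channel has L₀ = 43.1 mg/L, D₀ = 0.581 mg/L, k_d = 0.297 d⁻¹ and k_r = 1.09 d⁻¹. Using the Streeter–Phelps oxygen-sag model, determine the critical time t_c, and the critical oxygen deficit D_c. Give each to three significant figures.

t_c ≈ 1.59 d; D_c ≈ 7.32 mg/L

t_c = [1/(k_r−k_d)] ln[(k_r/k_d)(1 − D₀(k_r−k_d)/(k_d L₀))]
= [1/(1.09−0.297)] ln[(1.09/0.297)(1 − 0.581×0.7930/(0.297×43.1))]
= (1/0.7930) ln[3.670 × 0.9640] = 1.261 × ln(3.538) = 1.261 × 1.264 = 1.593 d.
L(t_c) = L₀ e^(−k_d t_c) = 43.1 × 0.6230 = 26.85 mg/L, and at the critical point k_r D_c = k_d L, so D_c = (0.297/1.09) × 26.85 = 7.316 mg/L.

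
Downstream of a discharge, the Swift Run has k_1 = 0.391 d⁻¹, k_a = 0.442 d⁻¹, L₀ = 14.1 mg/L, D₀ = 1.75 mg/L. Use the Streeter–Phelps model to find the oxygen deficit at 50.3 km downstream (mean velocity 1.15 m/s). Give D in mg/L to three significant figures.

D ≈ 3.66 mg/L

Travel time t = x/v = 50.3 km / (1.15 m/s) = 50300 m / 1.15 m/s = 43740 s = 0.5062 d.
k_1 L₀/(k_a−k_1) = 0.391×14.1/(0.442−0.391) = 5.513/0.05100 = 108.1 mg/L.
e^(−k_1 t) = e^(−0.391×0.5062) = 0.8204; e^(−k_a t) = e^(−0.442×0.5062) = 0.7995.
D = 108.1 × (0.8204 − 0.7995) + 1.75 × 0.7995 = 2.260 + 1.399 = 3.660 mg/L.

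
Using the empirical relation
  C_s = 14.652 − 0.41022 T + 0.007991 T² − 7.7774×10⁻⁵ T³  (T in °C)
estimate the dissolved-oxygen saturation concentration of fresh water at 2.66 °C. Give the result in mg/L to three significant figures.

C_s = 14.652 − 0.41022×2.66 + 0.007991×2.66² − 7.7774×10⁻⁵×2.66³ = 13.62 mg/L.

C_s ≈ 13.6 mg/L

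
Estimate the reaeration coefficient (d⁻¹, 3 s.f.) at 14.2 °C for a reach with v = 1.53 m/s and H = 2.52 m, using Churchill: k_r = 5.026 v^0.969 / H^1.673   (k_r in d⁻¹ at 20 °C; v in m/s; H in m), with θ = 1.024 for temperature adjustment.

k_r(20) = 5.026 × 1.53^0.969 / 2.52^1.673 = 5.026 × 1.510 / 4.694 = 1.617 d⁻¹.
k_r(14.2) = 1.617 × 1.024^(14.2−20) = 1.617 × 0.8715 = 1.409 d⁻¹.

k_r ≈ 1.41 d⁻¹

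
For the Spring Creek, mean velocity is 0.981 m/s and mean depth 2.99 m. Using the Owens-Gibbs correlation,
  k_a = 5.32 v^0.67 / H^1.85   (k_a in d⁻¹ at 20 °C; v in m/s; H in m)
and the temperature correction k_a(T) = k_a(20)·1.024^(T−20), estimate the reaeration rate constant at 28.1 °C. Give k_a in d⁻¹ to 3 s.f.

k_a ≈ 0.839 d⁻¹

k_a(20) = 5.32 × 0.981^0.67 / 2.99^1.85 = 5.32 × 0.9872 / 7.586 = 0.6924 d⁻¹.
k_a(28.1) = 0.6924 × 1.024^(28.1−20) = 0.6924 × 1.212 = 0.8390 d⁻¹.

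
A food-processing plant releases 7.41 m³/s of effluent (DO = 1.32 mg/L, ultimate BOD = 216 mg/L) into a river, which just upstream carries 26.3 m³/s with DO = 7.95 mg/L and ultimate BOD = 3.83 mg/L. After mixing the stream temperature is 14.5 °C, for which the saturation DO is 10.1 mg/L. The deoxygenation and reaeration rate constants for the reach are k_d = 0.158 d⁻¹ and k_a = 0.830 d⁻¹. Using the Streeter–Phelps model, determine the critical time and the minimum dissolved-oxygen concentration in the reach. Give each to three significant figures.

t_c ≈ 1.93 d; minimum DO ≈ 3.02 mg/L

Mixed DO = (26.3×7.95 + 7.41×1.32)/(26.3+7.41) = 218.9/33.71 = 6.493 mg/L.
Mixed L₀ = (26.3×3.83 + 7.41×216)/(33.71) = 1701/33.71 = 50.47 mg/L.
Initial deficit D₀ = C_s − DO₀ = 10.1 − 6.493 = 3.607 mg/L.
t_c = (1/0.6720) ln[(0.830/0.158)(1 − 3.607×0.6720/(0.158×50.47))] = 1.488 × ln(3.656) = 1.929 d.
D_c = (0.158/0.830) × 50.47 × e^(−0.158×1.929) = 0.1904 × 50.47 × 0.7373 = 7.083 mg/L.
Minimum DO = 10.1 − 7.083 = 3.017 mg/L.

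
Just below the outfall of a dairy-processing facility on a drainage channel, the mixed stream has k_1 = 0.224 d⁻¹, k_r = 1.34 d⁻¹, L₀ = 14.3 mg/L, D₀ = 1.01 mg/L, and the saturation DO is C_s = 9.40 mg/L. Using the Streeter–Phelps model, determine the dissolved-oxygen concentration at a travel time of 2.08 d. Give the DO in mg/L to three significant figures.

DO ≈ 7.71 mg/L

k_1 L₀/(k_r−k_1) = 0.224×14.3/(1.34−0.224) = 3.203/1.116 = 2.870 mg/L.
e^(−k_1 t) = e^(−0.224×2.080) = 0.6276; e^(−k_r t) = e^(−1.34×2.080) = 0.06159.
D = 2.870 × (0.6276 − 0.06159) + 1.01 × 0.06159 = 1.624 + 0.06221 = 1.687 mg/L.
DO = C_s − D = 9.40 − 1.687 = 7.713 mg/L.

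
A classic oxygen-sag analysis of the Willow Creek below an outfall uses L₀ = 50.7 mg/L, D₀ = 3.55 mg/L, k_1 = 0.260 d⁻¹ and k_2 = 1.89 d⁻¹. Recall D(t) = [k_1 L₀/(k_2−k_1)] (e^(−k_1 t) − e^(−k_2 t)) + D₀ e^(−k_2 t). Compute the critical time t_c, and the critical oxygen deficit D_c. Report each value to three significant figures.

t_c ≈ 0.862 d; D_c ≈ 5.57 mg/L

t_c = [1/(k_2−k_1)] ln[(k_2/k_1)(1 − D₀(k_2−k_1)/(k_1 L₀))]
= [1/(1.89−0.260)] ln[(1.89/0.260)(1 − 3.55×1.630/(0.260×50.7))]
= (1/1.630) ln[7.269 × 0.5610] = 0.6135 × ln(4.078) = 0.6135 × 1.406 = 0.8624 d.
L(t_c) = L₀ e^(−k_1 t_c) = 50.7 × 0.7991 = 40.52 mg/L, and at the critical point k_2 D_c = k_1 L, so D_c = (0.260/1.89) × 40.52 = 5.574 mg/L.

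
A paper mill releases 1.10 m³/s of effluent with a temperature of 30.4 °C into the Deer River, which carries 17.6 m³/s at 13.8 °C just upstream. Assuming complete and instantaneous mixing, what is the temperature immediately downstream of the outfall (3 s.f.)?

14.8 °C

Flow-weighted mixing: C = (Q_r C_r + Q_w C_w)/(Q_r + Q_w)
= (17.6×13.8 + 1.10×30.4)/(17.6 + 1.10) = 276.3/18.70 = 14.78 °C.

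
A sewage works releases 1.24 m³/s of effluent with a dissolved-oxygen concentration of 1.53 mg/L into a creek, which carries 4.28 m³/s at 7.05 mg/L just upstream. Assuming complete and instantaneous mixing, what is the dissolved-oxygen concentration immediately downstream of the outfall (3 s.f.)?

Flow-weighted mixing: C = (Q_r C_r + Q_w C_w)/(Q_r + Q_w)
= (4.28×7.05 + 1.24×1.53)/(4.28 + 1.24) = 32.07/5.520 = 5.810 mg/L.

5.81 mg/L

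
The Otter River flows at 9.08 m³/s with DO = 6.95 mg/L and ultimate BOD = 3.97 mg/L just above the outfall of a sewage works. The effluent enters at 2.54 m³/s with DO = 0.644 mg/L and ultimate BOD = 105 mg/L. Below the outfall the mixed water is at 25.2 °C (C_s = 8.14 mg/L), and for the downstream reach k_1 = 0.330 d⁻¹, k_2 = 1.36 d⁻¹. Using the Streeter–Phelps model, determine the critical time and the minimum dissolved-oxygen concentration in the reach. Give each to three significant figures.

t_c ≈ 1.02 d; minimum DO ≈ 3.62 mg/L

Mixed DO = (9.08×6.95 + 2.54×0.644)/(9.08+2.54) = 64.74/11.62 = 5.572 mg/L.
Mixed L₀ = (9.08×3.97 + 2.54×105)/(11.62) = 302.7/11.62 = 26.05 mg/L.
Initial deficit D₀ = C_s − DO₀ = 8.14 − 5.572 = 2.568 mg/L.
t_c = (1/1.030) ln[(1.36/0.330)(1 − 2.568×1.030/(0.330×26.05))] = 0.9709 × ln(2.853) = 1.018 d.
D_c = (0.330/1.36) × 26.05 × e^(−0.330×1.018) = 0.2426 × 26.05 × 0.7147 = 4.518 mg/L.
Minimum DO = 8.14 − 4.518 = 3.622 mg/L.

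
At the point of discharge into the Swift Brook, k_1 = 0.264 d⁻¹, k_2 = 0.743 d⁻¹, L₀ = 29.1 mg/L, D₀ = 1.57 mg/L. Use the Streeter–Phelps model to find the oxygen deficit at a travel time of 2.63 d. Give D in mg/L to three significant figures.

D ≈ 5.96 mg/L

k_1 L₀/(k_2−k_1) = 0.264×29.1/(0.743−0.264) = 7.682/0.4790 = 16.04 mg/L.
e^(−k_1 t) = e^(−0.264×2.630) = 0.4994; e^(−k_2 t) = e^(−0.743×2.630) = 0.1417.
D = 16.04 × (0.4994 − 0.1417) + 1.57 × 0.1417 = 5.737 + 0.2225 = 5.960 mg/L.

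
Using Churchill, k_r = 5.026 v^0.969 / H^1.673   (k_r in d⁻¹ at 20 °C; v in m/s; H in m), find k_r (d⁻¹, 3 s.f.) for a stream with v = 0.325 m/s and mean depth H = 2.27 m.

k_r = 5.026 × 0.325^0.969 / 2.27^1.673 = 5.026 × 0.3365 / 3.941 = 0.4291 d⁻¹.

k_r ≈ 0.429 d⁻¹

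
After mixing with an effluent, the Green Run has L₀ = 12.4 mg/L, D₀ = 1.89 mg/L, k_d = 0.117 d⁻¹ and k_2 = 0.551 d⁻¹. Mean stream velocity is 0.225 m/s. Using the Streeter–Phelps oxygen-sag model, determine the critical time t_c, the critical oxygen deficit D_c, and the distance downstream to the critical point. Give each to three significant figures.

t_c ≈ 1.65 d; D_c ≈ 2.17 mg/L; x_c ≈ 32.1 km

With k_2/k_d = 4.709 and 1 − D₀(k_2−k_d)/(k_d L₀) = 0.4346,
t_c = ln(4.709 × 0.4346) / (0.551 − 0.117) = ln(2.047) / 0.4340 = 0.7163/0.4340 = 1.650 d.
D_c = (k_d/k_2) L₀ e^(−k_d t_c) = (0.117/0.551) × 12.4 × e^(−0.117×1.650) = 0.2123 × 12.4 × 0.8244 = 2.171 mg/L.
x_c = v t_c = 0.225 m/s × 1.650 d × 86400 s/d = 32080 m ≈ 32.1 km.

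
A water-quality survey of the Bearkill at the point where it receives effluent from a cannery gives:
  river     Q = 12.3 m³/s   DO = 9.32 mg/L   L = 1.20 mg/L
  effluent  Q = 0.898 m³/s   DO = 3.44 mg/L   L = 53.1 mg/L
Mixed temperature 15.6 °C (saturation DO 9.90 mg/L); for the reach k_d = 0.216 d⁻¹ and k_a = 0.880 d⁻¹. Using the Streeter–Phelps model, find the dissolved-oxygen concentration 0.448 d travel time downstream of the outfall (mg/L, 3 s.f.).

DO ≈ 8.88 mg/L

Mixed DO = (12.3×9.32 + 0.898×3.44)/(12.3+0.898) = 117.7/13.20 = 8.920 mg/L.
Mixed L₀ = (12.3×1.20 + 0.898×53.1)/(13.20) = 62.44/13.20 = 4.731 mg/L.
Initial deficit D₀ = C_s − DO₀ = 9.90 − 8.920 = 0.9801 mg/L.
D(0.448) = [0.216×4.731/(0.880−0.216)](e^(−0.216×0.448) − e^(−0.880×0.448)) + 0.9801 e^(−0.880×0.448)
= 1.539 × (0.9078 − 0.6742) + 0.9801 × 0.6742 = 1.020 mg/L.
DO = 9.90 − 1.020 = 8.880 mg/L.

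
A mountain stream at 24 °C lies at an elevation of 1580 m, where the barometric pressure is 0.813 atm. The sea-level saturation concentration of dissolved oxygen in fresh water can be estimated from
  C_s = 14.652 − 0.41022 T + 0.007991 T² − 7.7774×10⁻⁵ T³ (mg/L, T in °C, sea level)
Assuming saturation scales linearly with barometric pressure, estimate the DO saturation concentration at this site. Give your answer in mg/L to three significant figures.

C_s ≈ 6.78 mg/L

At sea level: C_s = 14.652 − 0.41022×24 + 0.007991×24² − 7.7774×10⁻⁵×24³ = 8.334 mg/L.
Pressure correction: C_s' = 8.334 × 0.813 = 6.776 mg/L.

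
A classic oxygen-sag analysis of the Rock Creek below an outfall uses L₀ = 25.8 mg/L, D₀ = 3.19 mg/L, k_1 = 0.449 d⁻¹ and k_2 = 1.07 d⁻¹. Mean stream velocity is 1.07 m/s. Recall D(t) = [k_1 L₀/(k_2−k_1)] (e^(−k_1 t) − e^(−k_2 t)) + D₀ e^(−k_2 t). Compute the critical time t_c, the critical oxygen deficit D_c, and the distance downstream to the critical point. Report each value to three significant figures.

t_c ≈ 1.10 d; D_c ≈ 6.62 mg/L; x_c ≈ 101 km

t_c = [1/(k_2−k_1)] ln[(k_2/k_1)(1 − D₀(k_2−k_1)/(k_1 L₀))]
= [1/(1.07−0.449)] ln[(1.07/0.449)(1 − 3.19×0.6210/(0.449×25.8))]
= (1/0.6210) ln[2.383 × 0.8290] = 1.610 × ln(1.976) = 1.610 × 0.6808 = 1.096 d.
D_c = (k_1/k_2) L₀ e^(−k_1 t_c) = (0.449/1.07) × 25.8 × e^(−0.449×1.096) = 0.4196 × 25.8 × 0.6112 = 6.617 mg/L.
x_c = v t_c = 1.07 m/s × 1.096 d × 86400 s/d = 101400 m ≈ 101 km.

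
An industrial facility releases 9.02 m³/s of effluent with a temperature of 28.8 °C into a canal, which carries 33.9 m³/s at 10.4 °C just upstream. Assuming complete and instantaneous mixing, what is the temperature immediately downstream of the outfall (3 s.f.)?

14.3 °C

Flow-weighted mixing: C = (Q_r C_r + Q_w C_w)/(Q_r + Q_w)
= (33.9×10.4 + 9.02×28.8)/(33.9 + 9.02) = 612.3/42.92 = 14.27 °C.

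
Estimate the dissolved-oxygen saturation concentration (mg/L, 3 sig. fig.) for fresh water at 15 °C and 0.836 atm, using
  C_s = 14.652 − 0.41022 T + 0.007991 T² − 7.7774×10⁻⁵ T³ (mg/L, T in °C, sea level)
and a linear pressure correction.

C_s ≈ 8.39 mg/L

At sea level: C_s = 14.652 − 0.41022×15 + 0.007991×15² − 7.7774×10⁻⁵×15³ = 10.03 mg/L.
Pressure correction: C_s' = 10.03 × 0.836 = 8.389 mg/L.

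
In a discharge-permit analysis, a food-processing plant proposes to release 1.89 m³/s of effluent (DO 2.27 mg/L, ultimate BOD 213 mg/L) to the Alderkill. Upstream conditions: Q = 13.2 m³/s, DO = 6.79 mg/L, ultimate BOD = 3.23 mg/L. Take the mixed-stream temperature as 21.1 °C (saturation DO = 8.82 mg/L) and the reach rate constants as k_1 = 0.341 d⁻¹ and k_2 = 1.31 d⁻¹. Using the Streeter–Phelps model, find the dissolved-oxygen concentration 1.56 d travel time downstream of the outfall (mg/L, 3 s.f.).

Mixed DO = (13.2×6.79 + 1.89×2.27)/(13.2+1.89) = 93.92/15.09 = 6.224 mg/L.
Mixed L₀ = (13.2×3.23 + 1.89×213)/(15.09) = 445.2/15.09 = 29.50 mg/L.
Initial deficit D₀ = C_s − DO₀ = 8.82 − 6.224 = 2.596 mg/L.
D(1.56) = [0.341×29.50/(1.31−0.341)](e^(−0.341×1.56) − e^(−1.31×1.56)) + 2.596 e^(−1.31×1.56)
= 10.38 × (0.5875 − 0.1296) + 2.596 × 0.1296 = 5.090 mg/L.
DO = 8.82 − 5.090 = 3.730 mg/L.

DO ≈ 3.73 mg/L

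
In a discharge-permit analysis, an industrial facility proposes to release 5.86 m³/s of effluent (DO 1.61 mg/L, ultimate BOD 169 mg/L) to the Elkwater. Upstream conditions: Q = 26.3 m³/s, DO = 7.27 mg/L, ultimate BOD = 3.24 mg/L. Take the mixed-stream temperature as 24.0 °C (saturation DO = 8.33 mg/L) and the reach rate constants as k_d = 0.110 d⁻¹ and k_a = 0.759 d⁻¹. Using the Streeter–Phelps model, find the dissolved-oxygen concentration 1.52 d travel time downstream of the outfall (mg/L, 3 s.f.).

Mixed DO = (26.3×7.27 + 5.86×1.61)/(26.3+5.86) = 200.6/32.16 = 6.239 mg/L.
Mixed L₀ = (26.3×3.24 + 5.86×169)/(32.16) = 1076/32.16 = 33.44 mg/L.
Initial deficit D₀ = C_s − DO₀ = 8.33 − 6.239 = 2.091 mg/L.
D(1.52) = [0.110×33.44/(0.759−0.110)](e^(−0.110×1.52) − e^(−0.759×1.52)) + 2.091 e^(−0.759×1.52)
= 5.668 × (0.8460 − 0.3155) + 2.091 × 0.3155 = 3.667 mg/L.
DO = 8.33 − 3.667 = 4.663 mg/L.

DO ≈ 4.66 mg/L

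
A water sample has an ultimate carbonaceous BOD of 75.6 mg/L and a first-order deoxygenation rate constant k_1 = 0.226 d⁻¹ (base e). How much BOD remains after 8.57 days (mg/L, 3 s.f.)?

L_t = L₀ e^(−k_1 t) = 75.6 × e^(−0.226×8.57) = 75.6 × 0.1442 = 10.90 mg/L.

L ≈ 10.9 mg/L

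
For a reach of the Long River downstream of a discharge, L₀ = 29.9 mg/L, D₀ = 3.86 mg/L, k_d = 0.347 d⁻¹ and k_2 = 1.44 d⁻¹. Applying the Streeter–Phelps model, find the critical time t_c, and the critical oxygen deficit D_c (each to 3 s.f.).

t_c ≈ 0.824 d; D_c ≈ 5.41 mg/L

With k_2/k_d = 4.150 and 1 − D₀(k_2−k_d)/(k_d L₀) = 0.5934,
t_c = ln(4.150 × 0.5934) / (1.44 − 0.347) = ln(2.462) / 1.093 = 0.9011/1.093 = 0.8245 d.
D_c = (k_d/k_2) L₀ e^(−k_d t_c) = (0.347/1.44) × 29.9 × e^(−0.347×0.8245) = 0.2410 × 29.9 × 0.7512 = 5.412 mg/L.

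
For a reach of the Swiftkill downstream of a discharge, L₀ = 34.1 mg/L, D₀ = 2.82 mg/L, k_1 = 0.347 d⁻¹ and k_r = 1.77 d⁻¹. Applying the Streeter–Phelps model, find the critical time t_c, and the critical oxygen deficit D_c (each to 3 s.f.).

t_c = [1/(k_r−k_1)] ln[(k_r/k_1)(1 − D₀(k_r−k_1)/(k_1 L₀))]
= [1/(1.77−0.347)] ln[(1.77/0.347)(1 − 2.82×1.423/(0.347×34.1))]
= (1/1.423) ln[5.101 × 0.6609] = 0.7027 × ln(3.371) = 0.7027 × 1.215 = 0.8540 d.
L(t_c) = L₀ e^(−k_1 t_c) = 34.1 × 0.7435 = 25.35 mg/L, and at the critical point k_r D_c = k_1 L, so D_c = (0.347/1.77) × 25.35 = 4.971 mg/L.

t_c ≈ 0.854 d; D_c ≈ 4.97 mg/L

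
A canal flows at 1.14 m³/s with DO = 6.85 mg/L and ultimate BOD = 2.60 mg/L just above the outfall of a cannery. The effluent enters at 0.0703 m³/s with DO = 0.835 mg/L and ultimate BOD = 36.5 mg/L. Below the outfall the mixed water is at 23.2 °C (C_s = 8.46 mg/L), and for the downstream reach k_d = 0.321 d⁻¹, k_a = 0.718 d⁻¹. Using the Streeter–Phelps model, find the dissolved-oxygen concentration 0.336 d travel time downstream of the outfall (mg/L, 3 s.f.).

DO ≈ 6.51 mg/L

Mixed DO = (1.14×6.85 + 0.0703×0.835)/(1.14+0.0703) = 7.868/1.210 = 6.501 mg/L.
Mixed L₀ = (1.14×2.60 + 0.0703×36.5)/(1.210) = 5.530/1.210 = 4.569 mg/L.
Initial deficit D₀ = C_s − DO₀ = 8.46 − 6.501 = 1.959 mg/L.
D(0.336) = [0.321×4.569/(0.718−0.321)](e^(−0.321×0.336) − e^(−0.718×0.336)) + 1.959 e^(−0.718×0.336)
= 3.694 × (0.8978 − 0.7856) + 1.959 × 0.7856 = 1.954 mg/L.
DO = 8.46 − 1.954 = 6.506 mg/L.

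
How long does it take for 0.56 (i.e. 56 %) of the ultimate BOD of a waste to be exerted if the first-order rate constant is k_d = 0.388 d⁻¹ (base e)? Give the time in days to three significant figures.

t ≈ 2.12 d

y/L₀ = 1 − e^(−k_d t) = 0.56 ⇒ e^(−k_d t) = 0.440
t = −ln(0.440) / 0.388 = 0.8210 / 0.388 = 2.116 d.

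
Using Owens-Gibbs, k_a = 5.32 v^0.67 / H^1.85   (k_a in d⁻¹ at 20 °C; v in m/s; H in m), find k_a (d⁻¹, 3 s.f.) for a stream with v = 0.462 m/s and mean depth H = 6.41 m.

k_a ≈ 0.102 d⁻¹

k_a = 5.32 × 0.462^0.67 / 6.41^1.85 = 5.32 × 0.5961 / 31.09 = 0.1020 d⁻¹.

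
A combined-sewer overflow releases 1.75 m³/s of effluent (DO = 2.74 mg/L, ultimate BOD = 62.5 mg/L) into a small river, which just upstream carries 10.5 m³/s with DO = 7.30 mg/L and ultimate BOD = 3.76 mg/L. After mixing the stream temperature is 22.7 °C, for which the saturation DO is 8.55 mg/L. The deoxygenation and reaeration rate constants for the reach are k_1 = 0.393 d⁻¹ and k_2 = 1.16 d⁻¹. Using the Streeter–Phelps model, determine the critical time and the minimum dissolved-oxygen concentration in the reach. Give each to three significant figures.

Mixed DO = (10.5×7.30 + 1.75×2.74)/(10.5+1.75) = 81.44/12.25 = 6.649 mg/L.
Mixed L₀ = (10.5×3.76 + 1.75×62.5)/(12.25) = 148.9/12.25 = 12.15 mg/L.
Initial deficit D₀ = C_s − DO₀ = 8.55 − 6.649 = 1.901 mg/L.
t_c = (1/0.7670) ln[(1.16/0.393)(1 − 1.901×0.7670/(0.393×12.15))] = 1.304 × ln(2.050) = 0.9361 d.
D_c = (0.393/1.16) × 12.15 × e^(−0.393×0.9361) = 0.3388 × 12.15 × 0.6922 = 2.850 mg/L.
Minimum DO = 8.55 − 2.850 = 5.700 mg/L.

t_c ≈ 0.936 d; minimum DO ≈ 5.70 mg/L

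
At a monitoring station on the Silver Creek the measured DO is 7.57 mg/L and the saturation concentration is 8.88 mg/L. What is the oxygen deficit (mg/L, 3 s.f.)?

D ≈ 1.31 mg/L

D = C_s − C = 8.88 − 7.57 = 1.31 mg/L.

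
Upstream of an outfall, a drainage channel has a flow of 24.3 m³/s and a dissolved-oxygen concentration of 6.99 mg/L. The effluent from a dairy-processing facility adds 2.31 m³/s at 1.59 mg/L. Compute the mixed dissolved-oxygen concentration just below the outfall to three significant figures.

Flow-weighted mixing: C = (Q_r C_r + Q_w C_w)/(Q_r + Q_w)
= (24.3×6.99 + 2.31×1.59)/(24.3 + 2.31) = 173.5/26.61 = 6.521 mg/L.

6.52 mg/L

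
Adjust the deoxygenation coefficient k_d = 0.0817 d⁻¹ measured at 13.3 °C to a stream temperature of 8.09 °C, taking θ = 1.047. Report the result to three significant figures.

k_d(T₂) = k_d(T₁) · θ^(T₂−T₁) = 0.0817 × 1.047^(8.09−13.3)
= 0.0817 × 1.047^-5.21 = 0.0817 × 0.7872 = 0.06431 d⁻¹.

k_d ≈ 0.0643 d⁻¹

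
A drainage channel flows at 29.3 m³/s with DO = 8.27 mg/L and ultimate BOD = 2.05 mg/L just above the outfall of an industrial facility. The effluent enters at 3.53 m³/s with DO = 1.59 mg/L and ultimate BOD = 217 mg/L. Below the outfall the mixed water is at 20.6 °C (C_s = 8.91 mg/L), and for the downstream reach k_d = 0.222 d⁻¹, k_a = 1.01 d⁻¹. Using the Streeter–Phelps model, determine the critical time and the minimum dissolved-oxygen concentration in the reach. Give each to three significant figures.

Mixed DO = (29.3×8.27 + 3.53×1.59)/(29.3+3.53) = 247.9/32.83 = 7.552 mg/L.
Mixed L₀ = (29.3×2.05 + 3.53×217)/(32.83) = 826.1/32.83 = 25.16 mg/L.
Initial deficit D₀ = C_s − DO₀ = 8.91 − 7.552 = 1.358 mg/L.
t_c = (1/0.7880) ln[(1.01/0.222)(1 − 1.358×0.7880/(0.222×25.16))] = 1.269 × ln(3.678) = 1.653 d.
D_c = (0.222/1.01) × 25.16 × e^(−0.222×1.653) = 0.2198 × 25.16 × 0.6929 = 3.832 mg/L.
Minimum DO = 8.91 − 3.832 = 5.078 mg/L.

t_c ≈ 1.65 d; minimum DO ≈ 5.08 mg/L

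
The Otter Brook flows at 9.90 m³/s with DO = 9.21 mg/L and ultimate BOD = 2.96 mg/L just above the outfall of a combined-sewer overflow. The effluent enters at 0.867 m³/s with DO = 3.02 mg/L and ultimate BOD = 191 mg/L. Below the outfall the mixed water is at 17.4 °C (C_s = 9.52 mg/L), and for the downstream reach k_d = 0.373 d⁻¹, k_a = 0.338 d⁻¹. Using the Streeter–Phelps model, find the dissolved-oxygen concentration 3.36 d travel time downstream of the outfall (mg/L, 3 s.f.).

DO ≈ 2.39 mg/L

Mixed DO = (9.90×9.21 + 0.867×3.02)/(9.90+0.867) = 93.80/10.77 = 8.712 mg/L.
Mixed L₀ = (9.90×2.96 + 0.867×191)/(10.77) = 194.9/10.77 = 18.10 mg/L.
Initial deficit D₀ = C_s − DO₀ = 9.52 − 8.712 = 0.8084 mg/L.
D(3.36) = [0.373×18.10/(0.338−0.373)](e^(−0.373×3.36) − e^(−0.338×3.36)) + 0.8084 e^(−0.338×3.36)
= -192.9 × (0.2856 − 0.3212) + 0.8084 × 0.3212 = 7.134 mg/L.
DO = 9.52 − 7.134 = 2.386 mg/L.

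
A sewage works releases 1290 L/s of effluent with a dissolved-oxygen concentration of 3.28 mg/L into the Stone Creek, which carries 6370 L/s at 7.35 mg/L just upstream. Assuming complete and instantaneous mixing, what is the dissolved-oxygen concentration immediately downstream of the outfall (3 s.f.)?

6.66 mg/L

Flow-weighted mixing: C = (Q_r C_r + Q_w C_w)/(Q_r + Q_w)
= (6370×7.35 + 1290×3.28)/(6370 + 1290) = 51050/7660 = 6.665 mg/L.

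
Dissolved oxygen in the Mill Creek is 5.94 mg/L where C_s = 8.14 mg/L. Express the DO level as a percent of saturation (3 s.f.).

% saturation = C/C_s × 100 = 5.94/8.14 × 100 = 73.0 %.

73.0 % saturation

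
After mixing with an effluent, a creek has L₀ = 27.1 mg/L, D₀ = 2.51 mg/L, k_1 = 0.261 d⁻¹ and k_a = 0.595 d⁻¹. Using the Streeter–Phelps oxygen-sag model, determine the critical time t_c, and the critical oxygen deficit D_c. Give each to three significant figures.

With k_a/k_1 = 2.280 and 1 − D₀(k_a−k_1)/(k_1 L₀) = 0.8815,
t_c = ln(2.280 × 0.8815) / (0.595 − 0.261) = ln(2.009) / 0.3340 = 0.6979/0.3340 = 2.089 d.
D_c = (k_1/k_a) L₀ e^(−k_1 t_c) = (0.261/0.595) × 27.1 × e^(−0.261×2.089) = 0.4387 × 27.1 × 0.5796 = 6.890 mg/L.

t_c ≈ 2.09 d; D_c ≈ 6.89 mg/L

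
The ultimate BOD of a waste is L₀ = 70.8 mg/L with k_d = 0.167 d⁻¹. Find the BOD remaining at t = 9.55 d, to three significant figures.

L ≈ 14.4 mg/L

L_t = L₀ e^(−k_d t) = 70.8 × e^(−0.167×9.55) = 70.8 × 0.2029 = 14.37 mg/L.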